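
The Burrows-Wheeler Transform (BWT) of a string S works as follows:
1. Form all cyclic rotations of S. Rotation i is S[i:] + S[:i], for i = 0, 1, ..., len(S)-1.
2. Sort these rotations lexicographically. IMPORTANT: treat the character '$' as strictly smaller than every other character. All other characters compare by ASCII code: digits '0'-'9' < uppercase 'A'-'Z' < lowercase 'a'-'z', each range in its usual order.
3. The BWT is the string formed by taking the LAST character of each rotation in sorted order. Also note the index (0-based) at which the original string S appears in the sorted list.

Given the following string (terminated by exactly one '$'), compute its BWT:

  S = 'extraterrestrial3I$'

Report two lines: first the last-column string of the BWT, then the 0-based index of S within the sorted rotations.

All 19 rotations (rotation i = S[i:]+S[:i]):
  rot[0] = extraterrestrial3I$
  rot[1] = xtraterrestrial3I$e
  rot[2] = traterrestrial3I$ex
  rot[3] = raterrestrial3I$ext
  rot[4] = aterrestrial3I$extr
  rot[5] = terrestrial3I$extra
  rot[6] = errestrial3I$extrat
  rot[7] = rrestrial3I$extrate
  rot[8] = restrial3I$extrater
  rot[9] = estrial3I$extraterr
  rot[10] = strial3I$extraterre
  rot[11] = trial3I$extraterres
  rot[12] = rial3I$extraterrest
  rot[13] = ial3I$extraterrestr
  rot[14] = al3I$extraterrestri
  rot[15] = l3I$extraterrestria
  rot[16] = 3I$extraterrestrial
  rot[17] = I$extraterrestrial3
  rot[18] = $extraterrestrial3I
Sorted (with $ < everything):
  sorted[0] = $extraterrestrial3I  (last char: 'I')
  sorted[1] = 3I$extraterrestrial  (last char: 'l')
  sorted[2] = I$extraterrestrial3  (last char: '3')
  sorted[3] = al3I$extraterrestri  (last char: 'i')
  sorted[4] = aterrestrial3I$extr  (last char: 'r')
  sorted[5] = errestrial3I$extrat  (last char: 't')
  sorted[6] = estrial3I$extraterr  (last char: 'r')
  sorted[7] = extraterrestrial3I$  (last char: '$')
  sorted[8] = ial3I$extraterrestr  (last char: 'r')
  sorted[9] = l3I$extraterrestria  (last char: 'a')
  sorted[10] = raterrestrial3I$ext  (last char: 't')
  sorted[11] = restrial3I$extrater  (last char: 'r')
  sorted[12] = rial3I$extraterrest  (last char: 't')
  sorted[13] = rrestrial3I$extrate  (last char: 'e')
  sorted[14] = strial3I$extraterre  (last char: 'e')
  sorted[15] = terrestrial3I$extra  (last char: 'a')
  sorted[16] = traterrestrial3I$ex  (last char: 'x')
  sorted[17] = trial3I$extraterres  (last char: 's')
  sorted[18] = xtraterrestrial3I$e  (last char: 'e')
Last column: Il3irtr$ratrteeaxse
Original string S is at sorted index 7

Answer: Il3irtr$ratrteeaxse
7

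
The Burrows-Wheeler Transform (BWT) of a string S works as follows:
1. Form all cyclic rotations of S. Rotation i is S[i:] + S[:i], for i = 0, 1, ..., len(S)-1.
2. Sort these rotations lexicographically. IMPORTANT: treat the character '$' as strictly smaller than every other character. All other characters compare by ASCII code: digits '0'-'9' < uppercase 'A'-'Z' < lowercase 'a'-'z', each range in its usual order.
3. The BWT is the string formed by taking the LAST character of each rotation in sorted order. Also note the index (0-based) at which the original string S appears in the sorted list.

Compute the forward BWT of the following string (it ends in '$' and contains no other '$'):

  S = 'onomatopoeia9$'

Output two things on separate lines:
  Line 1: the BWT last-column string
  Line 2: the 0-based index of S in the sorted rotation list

All 14 rotations (rotation i = S[i:]+S[:i]):
  rot[0] = onomatopoeia9$
  rot[1] = nomatopoeia9$o
  rot[2] = omatopoeia9$on
  rot[3] = matopoeia9$ono
  rot[4] = atopoeia9$onom
  rot[5] = topoeia9$onoma
  rot[6] = opoeia9$onomat
  rot[7] = poeia9$onomato
  rot[8] = oeia9$onomatop
  rot[9] = eia9$onomatopo
  rot[10] = ia9$onomatopoe
  rot[11] = a9$onomatopoei
  rot[12] = 9$onomatopoeia
  rot[13] = $onomatopoeia9
Sorted (with $ < everything):
  sorted[0] = $onomatopoeia9  (last char: '9')
  sorted[1] = 9$onomatopoeia  (last char: 'a')
  sorted[2] = a9$onomatopoei  (last char: 'i')
  sorted[3] = atopoeia9$onom  (last char: 'm')
  sorted[4] = eia9$onomatopo  (last char: 'o')
  sorted[5] = ia9$onomatopoe  (last char: 'e')
  sorted[6] = matopoeia9$ono  (last char: 'o')
  sorted[7] = nomatopoeia9$o  (last char: 'o')
  sorted[8] = oeia9$onomatop  (last char: 'p')
  sorted[9] = omatopoeia9$on  (last char: 'n')
  sorted[10] = onomatopoeia9$  (last char: '$')
  sorted[11] = opoeia9$onomat  (last char: 't')
  sorted[12] = poeia9$onomato  (last char: 'o')
  sorted[13] = topoeia9$onoma  (last char: 'a')
Last column: 9aimoeoopn$toa
Original string S is at sorted index 10

Answer: 9aimoeoopn$toa
10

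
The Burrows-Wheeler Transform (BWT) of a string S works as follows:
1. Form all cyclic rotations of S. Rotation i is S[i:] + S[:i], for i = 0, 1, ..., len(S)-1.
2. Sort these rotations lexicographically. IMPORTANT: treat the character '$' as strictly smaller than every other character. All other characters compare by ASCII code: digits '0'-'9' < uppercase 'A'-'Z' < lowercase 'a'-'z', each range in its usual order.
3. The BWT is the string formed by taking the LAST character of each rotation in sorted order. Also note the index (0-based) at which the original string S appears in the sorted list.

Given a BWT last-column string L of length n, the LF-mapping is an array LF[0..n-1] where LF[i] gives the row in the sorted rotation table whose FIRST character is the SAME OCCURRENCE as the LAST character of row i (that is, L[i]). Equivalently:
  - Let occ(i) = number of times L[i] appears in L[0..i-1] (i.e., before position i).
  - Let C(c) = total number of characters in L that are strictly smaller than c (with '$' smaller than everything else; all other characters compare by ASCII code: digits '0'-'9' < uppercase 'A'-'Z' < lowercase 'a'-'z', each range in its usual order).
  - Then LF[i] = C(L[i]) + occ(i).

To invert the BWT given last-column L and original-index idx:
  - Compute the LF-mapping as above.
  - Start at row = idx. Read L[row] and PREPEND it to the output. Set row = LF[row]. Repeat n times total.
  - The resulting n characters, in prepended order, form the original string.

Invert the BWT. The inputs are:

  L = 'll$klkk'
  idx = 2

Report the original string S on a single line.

Answer: klkkll$

Derivation:
LF mapping: 4 5 0 1 6 2 3
Walk LF starting at row 2, prepending L[row]:
  step 1: row=2, L[2]='$', prepend. Next row=LF[2]=0
  step 2: row=0, L[0]='l', prepend. Next row=LF[0]=4
  step 3: row=4, L[4]='l', prepend. Next row=LF[4]=6
  step 4: row=6, L[6]='k', prepend. Next row=LF[6]=3
  step 5: row=3, L[3]='k', prepend. Next row=LF[3]=1
  step 6: row=1, L[1]='l', prepend. Next row=LF[1]=5
  step 7: row=5, L[5]='k', prepend. Next row=LF[5]=2
Reversed output: klkkll$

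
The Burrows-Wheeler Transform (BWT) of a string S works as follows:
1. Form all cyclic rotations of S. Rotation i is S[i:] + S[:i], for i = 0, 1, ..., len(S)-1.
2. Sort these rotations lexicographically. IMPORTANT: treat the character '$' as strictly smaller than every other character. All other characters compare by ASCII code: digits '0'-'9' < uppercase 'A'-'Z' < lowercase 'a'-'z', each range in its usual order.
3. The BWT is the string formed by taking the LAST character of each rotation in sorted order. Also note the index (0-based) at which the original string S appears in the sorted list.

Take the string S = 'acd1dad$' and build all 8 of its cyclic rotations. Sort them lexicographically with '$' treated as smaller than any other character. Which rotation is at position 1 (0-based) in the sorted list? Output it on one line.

All 8 rotations (rotation i = S[i:]+S[:i]):
  rot[0] = acd1dad$
  rot[1] = cd1dad$a
  rot[2] = d1dad$ac
  rot[3] = 1dad$acd
  rot[4] = dad$acd1
  rot[5] = ad$acd1d
  rot[6] = d$acd1da
  rot[7] = $acd1dad
Sorted (with $ < everything):
  sorted[0] = $acd1dad
  sorted[1] = 1dad$acd
  sorted[2] = acd1dad$
  sorted[3] = ad$acd1d
  sorted[4] = cd1dad$a
  sorted[5] = d$acd1da
  sorted[6] = d1dad$ac
  sorted[7] = dad$acd1
sorted[1] = 1dad$acd

Answer: 1dad$acd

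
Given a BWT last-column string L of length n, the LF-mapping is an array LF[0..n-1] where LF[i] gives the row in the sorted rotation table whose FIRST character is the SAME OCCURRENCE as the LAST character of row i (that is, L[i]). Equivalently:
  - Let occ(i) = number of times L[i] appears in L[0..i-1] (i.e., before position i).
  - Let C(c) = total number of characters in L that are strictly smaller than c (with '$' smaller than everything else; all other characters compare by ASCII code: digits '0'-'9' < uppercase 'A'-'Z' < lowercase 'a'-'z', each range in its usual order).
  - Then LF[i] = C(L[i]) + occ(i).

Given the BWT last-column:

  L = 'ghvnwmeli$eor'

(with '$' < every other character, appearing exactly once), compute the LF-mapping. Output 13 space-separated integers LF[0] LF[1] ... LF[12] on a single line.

Answer: 3 4 11 8 12 7 1 6 5 0 2 9 10

Derivation:
Char counts: '$':1, 'e':2, 'g':1, 'h':1, 'i':1, 'l':1, 'm':1, 'n':1, 'o':1, 'r':1, 'v':1, 'w':1
C (first-col start): C('$')=0, C('e')=1, C('g')=3, C('h')=4, C('i')=5, C('l')=6, C('m')=7, C('n')=8, C('o')=9, C('r')=10, C('v')=11, C('w')=12
L[0]='g': occ=0, LF[0]=C('g')+0=3+0=3
L[1]='h': occ=0, LF[1]=C('h')+0=4+0=4
L[2]='v': occ=0, LF[2]=C('v')+0=11+0=11
L[3]='n': occ=0, LF[3]=C('n')+0=8+0=8
L[4]='w': occ=0, LF[4]=C('w')+0=12+0=12
L[5]='m': occ=0, LF[5]=C('m')+0=7+0=7
L[6]='e': occ=0, LF[6]=C('e')+0=1+0=1
L[7]='l': occ=0, LF[7]=C('l')+0=6+0=6
L[8]='i': occ=0, LF[8]=C('i')+0=5+0=5
L[9]='$': occ=0, LF[9]=C('$')+0=0+0=0
L[10]='e': occ=1, LF[10]=C('e')+1=1+1=2
L[11]='o': occ=0, LF[11]=C('o')+0=9+0=9
L[12]='r': occ=0, LF[12]=C('r')+0=10+0=10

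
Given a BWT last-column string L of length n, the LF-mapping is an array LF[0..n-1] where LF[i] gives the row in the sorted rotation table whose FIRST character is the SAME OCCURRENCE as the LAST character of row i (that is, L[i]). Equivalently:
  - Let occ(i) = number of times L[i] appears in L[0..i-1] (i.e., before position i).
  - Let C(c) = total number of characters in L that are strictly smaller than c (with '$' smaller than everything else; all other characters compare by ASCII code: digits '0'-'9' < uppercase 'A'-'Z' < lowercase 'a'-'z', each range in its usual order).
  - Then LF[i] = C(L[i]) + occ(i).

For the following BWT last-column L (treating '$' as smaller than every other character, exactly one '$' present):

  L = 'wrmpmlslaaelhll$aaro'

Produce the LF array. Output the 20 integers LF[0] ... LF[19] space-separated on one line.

Char counts: '$':1, 'a':4, 'e':1, 'h':1, 'l':5, 'm':2, 'o':1, 'p':1, 'r':2, 's':1, 'w':1
C (first-col start): C('$')=0, C('a')=1, C('e')=5, C('h')=6, C('l')=7, C('m')=12, C('o')=14, C('p')=15, C('r')=16, C('s')=18, C('w')=19
L[0]='w': occ=0, LF[0]=C('w')+0=19+0=19
L[1]='r': occ=0, LF[1]=C('r')+0=16+0=16
L[2]='m': occ=0, LF[2]=C('m')+0=12+0=12
L[3]='p': occ=0, LF[3]=C('p')+0=15+0=15
L[4]='m': occ=1, LF[4]=C('m')+1=12+1=13
L[5]='l': occ=0, LF[5]=C('l')+0=7+0=7
L[6]='s': occ=0, LF[6]=C('s')+0=18+0=18
L[7]='l': occ=1, LF[7]=C('l')+1=7+1=8
L[8]='a': occ=0, LF[8]=C('a')+0=1+0=1
L[9]='a': occ=1, LF[9]=C('a')+1=1+1=2
L[10]='e': occ=0, LF[10]=C('e')+0=5+0=5
L[11]='l': occ=2, LF[11]=C('l')+2=7+2=9
L[12]='h': occ=0, LF[12]=C('h')+0=6+0=6
L[13]='l': occ=3, LF[13]=C('l')+3=7+3=10
L[14]='l': occ=4, LF[14]=C('l')+4=7+4=11
L[15]='$': occ=0, LF[15]=C('$')+0=0+0=0
L[16]='a': occ=2, LF[16]=C('a')+2=1+2=3
L[17]='a': occ=3, LF[17]=C('a')+3=1+3=4
L[18]='r': occ=1, LF[18]=C('r')+1=16+1=17
L[19]='o': occ=0, LF[19]=C('o')+0=14+0=14

Answer: 19 16 12 15 13 7 18 8 1 2 5 9 6 10 11 0 3 4 17 14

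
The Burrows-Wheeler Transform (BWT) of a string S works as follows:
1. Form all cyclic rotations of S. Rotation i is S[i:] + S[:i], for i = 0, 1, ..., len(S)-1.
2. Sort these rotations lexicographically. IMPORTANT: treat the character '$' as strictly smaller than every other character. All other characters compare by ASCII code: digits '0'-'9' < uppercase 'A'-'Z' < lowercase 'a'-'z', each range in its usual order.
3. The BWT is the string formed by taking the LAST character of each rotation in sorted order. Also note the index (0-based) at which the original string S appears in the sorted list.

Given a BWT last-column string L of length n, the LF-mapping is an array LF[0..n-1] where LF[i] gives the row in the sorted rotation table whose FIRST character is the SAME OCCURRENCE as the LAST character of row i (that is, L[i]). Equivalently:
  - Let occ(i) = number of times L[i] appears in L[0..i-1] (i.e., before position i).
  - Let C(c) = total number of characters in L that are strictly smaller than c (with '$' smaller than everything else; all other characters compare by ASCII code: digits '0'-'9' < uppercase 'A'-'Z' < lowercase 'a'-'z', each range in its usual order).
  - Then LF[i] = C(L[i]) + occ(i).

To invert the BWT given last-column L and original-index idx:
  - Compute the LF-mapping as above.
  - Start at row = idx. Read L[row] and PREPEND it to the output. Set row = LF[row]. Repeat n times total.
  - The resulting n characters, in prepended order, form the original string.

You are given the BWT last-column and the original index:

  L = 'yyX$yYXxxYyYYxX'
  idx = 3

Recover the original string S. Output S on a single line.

LF mapping: 11 12 1 0 13 4 2 8 9 5 14 6 7 10 3
Walk LF starting at row 3, prepending L[row]:
  step 1: row=3, L[3]='$', prepend. Next row=LF[3]=0
  step 2: row=0, L[0]='y', prepend. Next row=LF[0]=11
  step 3: row=11, L[11]='Y', prepend. Next row=LF[11]=6
  step 4: row=6, L[6]='X', prepend. Next row=LF[6]=2
  step 5: row=2, L[2]='X', prepend. Next row=LF[2]=1
  step 6: row=1, L[1]='y', prepend. Next row=LF[1]=12
  step 7: row=12, L[12]='Y', prepend. Next row=LF[12]=7
  step 8: row=7, L[7]='x', prepend. Next row=LF[7]=8
  step 9: row=8, L[8]='x', prepend. Next row=LF[8]=9
  step 10: row=9, L[9]='Y', prepend. Next row=LF[9]=5
  step 11: row=5, L[5]='Y', prepend. Next row=LF[5]=4
  step 12: row=4, L[4]='y', prepend. Next row=LF[4]=13
  step 13: row=13, L[13]='x', prepend. Next row=LF[13]=10
  step 14: row=10, L[10]='y', prepend. Next row=LF[10]=14
  step 15: row=14, L[14]='X', prepend. Next row=LF[14]=3
Reversed output: XyxyYYxxYyXXYy$

Answer: XyxyYYxxYyXXYy$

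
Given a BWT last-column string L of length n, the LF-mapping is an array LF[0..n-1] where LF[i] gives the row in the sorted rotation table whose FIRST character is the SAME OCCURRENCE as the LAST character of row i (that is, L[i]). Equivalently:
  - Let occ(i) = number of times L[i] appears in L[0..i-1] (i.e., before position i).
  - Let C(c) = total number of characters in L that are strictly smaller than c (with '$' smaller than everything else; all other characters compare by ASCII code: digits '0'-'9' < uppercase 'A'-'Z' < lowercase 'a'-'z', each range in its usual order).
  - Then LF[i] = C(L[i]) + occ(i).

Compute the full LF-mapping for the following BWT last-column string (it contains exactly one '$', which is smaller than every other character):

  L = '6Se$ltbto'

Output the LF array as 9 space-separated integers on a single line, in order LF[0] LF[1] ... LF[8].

Answer: 1 2 4 0 5 7 3 8 6

Derivation:
Char counts: '$':1, '6':1, 'S':1, 'b':1, 'e':1, 'l':1, 'o':1, 't':2
C (first-col start): C('$')=0, C('6')=1, C('S')=2, C('b')=3, C('e')=4, C('l')=5, C('o')=6, C('t')=7
L[0]='6': occ=0, LF[0]=C('6')+0=1+0=1
L[1]='S': occ=0, LF[1]=C('S')+0=2+0=2
L[2]='e': occ=0, LF[2]=C('e')+0=4+0=4
L[3]='$': occ=0, LF[3]=C('$')+0=0+0=0
L[4]='l': occ=0, LF[4]=C('l')+0=5+0=5
L[5]='t': occ=0, LF[5]=C('t')+0=7+0=7
L[6]='b': occ=0, LF[6]=C('b')+0=3+0=3
L[7]='t': occ=1, LF[7]=C('t')+1=7+1=8
L[8]='o': occ=0, LF[8]=C('o')+0=6+0=6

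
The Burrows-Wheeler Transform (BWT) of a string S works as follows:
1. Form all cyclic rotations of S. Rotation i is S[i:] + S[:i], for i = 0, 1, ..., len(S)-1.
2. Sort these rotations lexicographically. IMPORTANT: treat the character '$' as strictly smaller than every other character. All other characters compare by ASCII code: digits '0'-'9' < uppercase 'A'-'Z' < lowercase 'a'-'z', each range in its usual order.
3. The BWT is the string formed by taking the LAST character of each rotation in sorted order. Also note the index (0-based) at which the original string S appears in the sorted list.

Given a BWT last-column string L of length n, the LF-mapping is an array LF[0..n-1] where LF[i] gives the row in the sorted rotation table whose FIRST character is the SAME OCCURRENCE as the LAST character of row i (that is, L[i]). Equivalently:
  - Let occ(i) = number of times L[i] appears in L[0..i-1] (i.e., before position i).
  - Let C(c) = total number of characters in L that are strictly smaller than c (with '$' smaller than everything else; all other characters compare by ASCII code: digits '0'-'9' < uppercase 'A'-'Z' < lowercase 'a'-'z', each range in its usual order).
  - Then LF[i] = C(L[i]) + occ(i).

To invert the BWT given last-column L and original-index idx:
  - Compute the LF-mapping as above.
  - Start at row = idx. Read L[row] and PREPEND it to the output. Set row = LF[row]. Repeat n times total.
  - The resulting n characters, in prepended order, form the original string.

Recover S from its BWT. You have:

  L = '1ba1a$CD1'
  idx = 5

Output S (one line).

LF mapping: 1 8 6 2 7 0 4 5 3
Walk LF starting at row 5, prepending L[row]:
  step 1: row=5, L[5]='$', prepend. Next row=LF[5]=0
  step 2: row=0, L[0]='1', prepend. Next row=LF[0]=1
  step 3: row=1, L[1]='b', prepend. Next row=LF[1]=8
  step 4: row=8, L[8]='1', prepend. Next row=LF[8]=3
  step 5: row=3, L[3]='1', prepend. Next row=LF[3]=2
  step 6: row=2, L[2]='a', prepend. Next row=LF[2]=6
  step 7: row=6, L[6]='C', prepend. Next row=LF[6]=4
  step 8: row=4, L[4]='a', prepend. Next row=LF[4]=7
  step 9: row=7, L[7]='D', prepend. Next row=LF[7]=5
Reversed output: DaCa11b1$

Answer: DaCa11b1$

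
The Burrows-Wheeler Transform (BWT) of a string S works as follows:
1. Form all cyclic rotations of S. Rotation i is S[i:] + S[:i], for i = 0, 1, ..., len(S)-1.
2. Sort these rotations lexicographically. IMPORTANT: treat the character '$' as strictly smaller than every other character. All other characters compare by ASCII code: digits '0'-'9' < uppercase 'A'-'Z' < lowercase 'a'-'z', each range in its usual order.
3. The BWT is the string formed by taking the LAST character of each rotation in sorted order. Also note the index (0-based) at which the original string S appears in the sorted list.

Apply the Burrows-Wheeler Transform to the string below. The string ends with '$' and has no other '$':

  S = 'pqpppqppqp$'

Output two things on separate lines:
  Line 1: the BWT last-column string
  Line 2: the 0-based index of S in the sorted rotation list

All 11 rotations (rotation i = S[i:]+S[:i]):
  rot[0] = pqpppqppqp$
  rot[1] = qpppqppqp$p
  rot[2] = pppqppqp$pq
  rot[3] = ppqppqp$pqp
  rot[4] = pqppqp$pqpp
  rot[5] = qppqp$pqppp
  rot[6] = ppqp$pqpppq
  rot[7] = pqp$pqpppqp
  rot[8] = qp$pqpppqpp
  rot[9] = p$pqpppqppq
  rot[10] = $pqpppqppqp
Sorted (with $ < everything):
  sorted[0] = $pqpppqppqp  (last char: 'p')
  sorted[1] = p$pqpppqppq  (last char: 'q')
  sorted[2] = pppqppqp$pq  (last char: 'q')
  sorted[3] = ppqp$pqpppq  (last char: 'q')
  sorted[4] = ppqppqp$pqp  (last char: 'p')
  sorted[5] = pqp$pqpppqp  (last char: 'p')
  sorted[6] = pqpppqppqp$  (last char: '$')
  sorted[7] = pqppqp$pqpp  (last char: 'p')
  sorted[8] = qp$pqpppqpp  (last char: 'p')
  sorted[9] = qpppqppqp$p  (last char: 'p')
  sorted[10] = qppqp$pqppp  (last char: 'p')
Last column: pqqqpp$pppp
Original string S is at sorted index 6

Answer: pqqqpp$pppp
6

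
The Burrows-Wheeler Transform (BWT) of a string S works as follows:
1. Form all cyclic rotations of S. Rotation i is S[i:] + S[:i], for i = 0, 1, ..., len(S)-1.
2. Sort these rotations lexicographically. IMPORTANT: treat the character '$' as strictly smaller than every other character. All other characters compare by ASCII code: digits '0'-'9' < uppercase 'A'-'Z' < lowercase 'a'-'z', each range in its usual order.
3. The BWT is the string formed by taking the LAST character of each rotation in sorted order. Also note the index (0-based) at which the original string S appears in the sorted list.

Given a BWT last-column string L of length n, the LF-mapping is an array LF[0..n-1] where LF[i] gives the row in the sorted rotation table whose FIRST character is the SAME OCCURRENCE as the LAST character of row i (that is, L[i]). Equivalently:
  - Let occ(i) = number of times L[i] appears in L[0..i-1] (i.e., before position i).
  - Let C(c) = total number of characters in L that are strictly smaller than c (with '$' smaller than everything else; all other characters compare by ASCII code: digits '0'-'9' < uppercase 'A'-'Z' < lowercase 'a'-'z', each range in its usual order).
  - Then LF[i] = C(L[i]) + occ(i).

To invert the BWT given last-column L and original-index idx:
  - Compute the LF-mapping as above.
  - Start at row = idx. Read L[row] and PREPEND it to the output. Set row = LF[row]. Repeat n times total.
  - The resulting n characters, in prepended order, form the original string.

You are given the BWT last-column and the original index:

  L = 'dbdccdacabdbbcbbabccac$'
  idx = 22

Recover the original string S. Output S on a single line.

Answer: dbccadabcaccdbabbcbbcd$

Derivation:
LF mapping: 19 5 20 12 13 21 1 14 2 6 22 7 8 15 9 10 3 11 16 17 4 18 0
Walk LF starting at row 22, prepending L[row]:
  step 1: row=22, L[22]='$', prepend. Next row=LF[22]=0
  step 2: row=0, L[0]='d', prepend. Next row=LF[0]=19
  step 3: row=19, L[19]='c', prepend. Next row=LF[19]=17
  step 4: row=17, L[17]='b', prepend. Next row=LF[17]=11
  step 5: row=11, L[11]='b', prepend. Next row=LF[11]=7
  step 6: row=7, L[7]='c', prepend. Next row=LF[7]=14
  step 7: row=14, L[14]='b', prepend. Next row=LF[14]=9
  step 8: row=9, L[9]='b', prepend. Next row=LF[9]=6
  step 9: row=6, L[6]='a', prepend. Next row=LF[6]=1
  step 10: row=1, L[1]='b', prepend. Next row=LF[1]=5
  step 11: row=5, L[5]='d', prepend. Next row=LF[5]=21
  step 12: row=21, L[21]='c', prepend. Next row=LF[21]=18
  step 13: row=18, L[18]='c', prepend. Next row=LF[18]=16
  step 14: row=16, L[16]='a', prepend. Next row=LF[16]=3
  step 15: row=3, L[3]='c', prepend. Next row=LF[3]=12
  step 16: row=12, L[12]='b', prepend. Next row=LF[12]=8
  step 17: row=8, L[8]='a', prepend. Next row=LF[8]=2
  step 18: row=2, L[2]='d', prepend. Next row=LF[2]=20
  step 19: row=20, L[20]='a', prepend. Next row=LF[20]=4
  step 20: row=4, L[4]='c', prepend. Next row=LF[4]=13
  step 21: row=13, L[13]='c', prepend. Next row=LF[13]=15
  step 22: row=15, L[15]='b', prepend. Next row=LF[15]=10
  step 23: row=10, L[10]='d', prepend. Next row=LF[10]=22
Reversed output: dbccadabcaccdbabbcbbcd$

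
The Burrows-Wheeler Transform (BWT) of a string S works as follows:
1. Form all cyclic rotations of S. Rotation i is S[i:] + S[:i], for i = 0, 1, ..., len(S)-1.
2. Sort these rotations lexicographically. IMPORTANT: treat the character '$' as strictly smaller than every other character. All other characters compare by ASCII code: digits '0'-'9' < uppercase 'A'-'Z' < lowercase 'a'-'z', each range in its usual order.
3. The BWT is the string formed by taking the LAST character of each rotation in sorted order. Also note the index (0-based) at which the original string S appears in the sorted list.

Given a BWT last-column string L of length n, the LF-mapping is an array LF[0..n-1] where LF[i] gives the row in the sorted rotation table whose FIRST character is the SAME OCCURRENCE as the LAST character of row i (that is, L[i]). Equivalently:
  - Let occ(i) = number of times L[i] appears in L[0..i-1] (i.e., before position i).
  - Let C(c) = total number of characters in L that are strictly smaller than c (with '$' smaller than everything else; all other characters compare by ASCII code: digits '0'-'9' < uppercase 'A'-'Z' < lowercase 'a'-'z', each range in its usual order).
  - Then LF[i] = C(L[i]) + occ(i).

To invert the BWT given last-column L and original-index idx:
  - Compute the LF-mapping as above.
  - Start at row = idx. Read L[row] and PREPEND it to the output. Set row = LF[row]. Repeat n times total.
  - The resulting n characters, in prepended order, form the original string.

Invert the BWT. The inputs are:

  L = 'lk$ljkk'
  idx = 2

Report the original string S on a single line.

Answer: kjklkl$

Derivation:
LF mapping: 5 2 0 6 1 3 4
Walk LF starting at row 2, prepending L[row]:
  step 1: row=2, L[2]='$', prepend. Next row=LF[2]=0
  step 2: row=0, L[0]='l', prepend. Next row=LF[0]=5
  step 3: row=5, L[5]='k', prepend. Next row=LF[5]=3
  step 4: row=3, L[3]='l', prepend. Next row=LF[3]=6
  step 5: row=6, L[6]='k', prepend. Next row=LF[6]=4
  step 6: row=4, L[4]='j', prepend. Next row=LF[4]=1
  step 7: row=1, L[1]='k', prepend. Next row=LF[1]=2
Reversed output: kjklkl$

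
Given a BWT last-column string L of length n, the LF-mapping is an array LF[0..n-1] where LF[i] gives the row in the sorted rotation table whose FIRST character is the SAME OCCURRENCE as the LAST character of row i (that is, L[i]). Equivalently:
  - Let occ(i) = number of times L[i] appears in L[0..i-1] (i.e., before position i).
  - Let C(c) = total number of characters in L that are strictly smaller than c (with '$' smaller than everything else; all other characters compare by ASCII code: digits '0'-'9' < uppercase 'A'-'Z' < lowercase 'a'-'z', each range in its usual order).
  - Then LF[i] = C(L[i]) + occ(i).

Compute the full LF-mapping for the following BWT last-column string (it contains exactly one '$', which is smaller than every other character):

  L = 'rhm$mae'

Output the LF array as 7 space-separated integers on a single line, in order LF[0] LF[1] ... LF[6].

Char counts: '$':1, 'a':1, 'e':1, 'h':1, 'm':2, 'r':1
C (first-col start): C('$')=0, C('a')=1, C('e')=2, C('h')=3, C('m')=4, C('r')=6
L[0]='r': occ=0, LF[0]=C('r')+0=6+0=6
L[1]='h': occ=0, LF[1]=C('h')+0=3+0=3
L[2]='m': occ=0, LF[2]=C('m')+0=4+0=4
L[3]='$': occ=0, LF[3]=C('$')+0=0+0=0
L[4]='m': occ=1, LF[4]=C('m')+1=4+1=5
L[5]='a': occ=0, LF[5]=C('a')+0=1+0=1
L[6]='e': occ=0, LF[6]=C('e')+0=2+0=2

Answer: 6 3 4 0 5 1 2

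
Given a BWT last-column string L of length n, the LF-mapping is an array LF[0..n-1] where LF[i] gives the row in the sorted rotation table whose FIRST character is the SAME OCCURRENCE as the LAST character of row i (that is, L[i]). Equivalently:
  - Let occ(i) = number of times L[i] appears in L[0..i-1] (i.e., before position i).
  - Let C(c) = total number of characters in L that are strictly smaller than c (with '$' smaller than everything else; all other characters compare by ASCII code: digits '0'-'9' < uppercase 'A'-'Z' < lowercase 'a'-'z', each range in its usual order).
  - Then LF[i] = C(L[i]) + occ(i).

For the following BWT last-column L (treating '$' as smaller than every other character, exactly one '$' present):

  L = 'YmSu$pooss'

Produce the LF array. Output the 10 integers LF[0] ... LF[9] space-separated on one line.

Char counts: '$':1, 'S':1, 'Y':1, 'm':1, 'o':2, 'p':1, 's':2, 'u':1
C (first-col start): C('$')=0, C('S')=1, C('Y')=2, C('m')=3, C('o')=4, C('p')=6, C('s')=7, C('u')=9
L[0]='Y': occ=0, LF[0]=C('Y')+0=2+0=2
L[1]='m': occ=0, LF[1]=C('m')+0=3+0=3
L[2]='S': occ=0, LF[2]=C('S')+0=1+0=1
L[3]='u': occ=0, LF[3]=C('u')+0=9+0=9
L[4]='$': occ=0, LF[4]=C('$')+0=0+0=0
L[5]='p': occ=0, LF[5]=C('p')+0=6+0=6
L[6]='o': occ=0, LF[6]=C('o')+0=4+0=4
L[7]='o': occ=1, LF[7]=C('o')+1=4+1=5
L[8]='s': occ=0, LF[8]=C('s')+0=7+0=7
L[9]='s': occ=1, LF[9]=C('s')+1=7+1=8

Answer: 2 3 1 9 0 6 4 5 7 8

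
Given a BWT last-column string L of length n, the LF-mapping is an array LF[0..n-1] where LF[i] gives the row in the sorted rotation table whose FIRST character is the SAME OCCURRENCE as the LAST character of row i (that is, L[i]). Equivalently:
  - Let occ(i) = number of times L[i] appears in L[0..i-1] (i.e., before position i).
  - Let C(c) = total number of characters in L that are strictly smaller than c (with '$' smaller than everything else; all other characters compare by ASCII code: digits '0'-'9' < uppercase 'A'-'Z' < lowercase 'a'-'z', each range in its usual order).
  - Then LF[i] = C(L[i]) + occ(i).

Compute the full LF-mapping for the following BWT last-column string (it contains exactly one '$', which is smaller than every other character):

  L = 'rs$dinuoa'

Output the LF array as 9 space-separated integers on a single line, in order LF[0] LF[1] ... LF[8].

Answer: 6 7 0 2 3 4 8 5 1

Derivation:
Char counts: '$':1, 'a':1, 'd':1, 'i':1, 'n':1, 'o':1, 'r':1, 's':1, 'u':1
C (first-col start): C('$')=0, C('a')=1, C('d')=2, C('i')=3, C('n')=4, C('o')=5, C('r')=6, C('s')=7, C('u')=8
L[0]='r': occ=0, LF[0]=C('r')+0=6+0=6
L[1]='s': occ=0, LF[1]=C('s')+0=7+0=7
L[2]='$': occ=0, LF[2]=C('$')+0=0+0=0
L[3]='d': occ=0, LF[3]=C('d')+0=2+0=2
L[4]='i': occ=0, LF[4]=C('i')+0=3+0=3
L[5]='n': occ=0, LF[5]=C('n')+0=4+0=4
L[6]='u': occ=0, LF[6]=C('u')+0=8+0=8
L[7]='o': occ=0, LF[7]=C('o')+0=5+0=5
L[8]='a': occ=0, LF[8]=C('a')+0=1+0=1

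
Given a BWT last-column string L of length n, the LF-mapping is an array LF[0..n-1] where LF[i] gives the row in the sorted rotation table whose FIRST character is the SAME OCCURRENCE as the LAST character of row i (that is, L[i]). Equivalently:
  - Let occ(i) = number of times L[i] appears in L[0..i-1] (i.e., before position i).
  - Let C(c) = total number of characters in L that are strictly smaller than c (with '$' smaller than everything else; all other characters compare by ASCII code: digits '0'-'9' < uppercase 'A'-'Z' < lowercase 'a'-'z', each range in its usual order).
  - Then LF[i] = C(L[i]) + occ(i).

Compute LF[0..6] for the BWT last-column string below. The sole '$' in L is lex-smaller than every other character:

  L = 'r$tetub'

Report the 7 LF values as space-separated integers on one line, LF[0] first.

Answer: 3 0 4 2 5 6 1

Derivation:
Char counts: '$':1, 'b':1, 'e':1, 'r':1, 't':2, 'u':1
C (first-col start): C('$')=0, C('b')=1, C('e')=2, C('r')=3, C('t')=4, C('u')=6
L[0]='r': occ=0, LF[0]=C('r')+0=3+0=3
L[1]='$': occ=0, LF[1]=C('$')+0=0+0=0
L[2]='t': occ=0, LF[2]=C('t')+0=4+0=4
L[3]='e': occ=0, LF[3]=C('e')+0=2+0=2
L[4]='t': occ=1, LF[4]=C('t')+1=4+1=5
L[5]='u': occ=0, LF[5]=C('u')+0=6+0=6
L[6]='b': occ=0, LF[6]=C('b')+0=1+0=1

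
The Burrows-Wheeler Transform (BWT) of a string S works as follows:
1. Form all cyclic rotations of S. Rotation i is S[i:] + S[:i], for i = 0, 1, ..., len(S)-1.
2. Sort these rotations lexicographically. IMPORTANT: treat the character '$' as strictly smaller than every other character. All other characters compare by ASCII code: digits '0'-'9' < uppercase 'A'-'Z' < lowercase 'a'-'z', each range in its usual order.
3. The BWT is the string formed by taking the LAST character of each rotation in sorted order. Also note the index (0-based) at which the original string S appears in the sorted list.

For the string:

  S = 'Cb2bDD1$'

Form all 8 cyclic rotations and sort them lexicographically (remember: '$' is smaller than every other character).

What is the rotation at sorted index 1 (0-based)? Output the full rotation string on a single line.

All 8 rotations (rotation i = S[i:]+S[:i]):
  rot[0] = Cb2bDD1$
  rot[1] = b2bDD1$C
  rot[2] = 2bDD1$Cb
  rot[3] = bDD1$Cb2
  rot[4] = DD1$Cb2b
  rot[5] = D1$Cb2bD
  rot[6] = 1$Cb2bDD
  rot[7] = $Cb2bDD1
Sorted (with $ < everything):
  sorted[0] = $Cb2bDD1
  sorted[1] = 1$Cb2bDD
  sorted[2] = 2bDD1$Cb
  sorted[3] = Cb2bDD1$
  sorted[4] = D1$Cb2bD
  sorted[5] = DD1$Cb2b
  sorted[6] = b2bDD1$C
  sorted[7] = bDD1$Cb2
sorted[1] = 1$Cb2bDD

Answer: 1$Cb2bDD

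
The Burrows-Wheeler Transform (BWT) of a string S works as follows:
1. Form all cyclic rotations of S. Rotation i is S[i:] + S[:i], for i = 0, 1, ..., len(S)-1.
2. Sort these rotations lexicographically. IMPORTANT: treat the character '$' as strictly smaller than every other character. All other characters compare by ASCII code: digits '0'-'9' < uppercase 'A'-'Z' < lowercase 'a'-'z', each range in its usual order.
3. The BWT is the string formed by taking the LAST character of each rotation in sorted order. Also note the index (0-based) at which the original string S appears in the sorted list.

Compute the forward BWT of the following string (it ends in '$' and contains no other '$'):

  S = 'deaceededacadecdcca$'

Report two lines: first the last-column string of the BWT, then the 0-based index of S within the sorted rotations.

Answer: acdeccadeaec$aedddec
12

Derivation:
All 20 rotations (rotation i = S[i:]+S[:i]):
  rot[0] = deaceededacadecdcca$
  rot[1] = eaceededacadecdcca$d
  rot[2] = aceededacadecdcca$de
  rot[3] = ceededacadecdcca$dea
  rot[4] = eededacadecdcca$deac
  rot[5] = ededacadecdcca$deace
  rot[6] = dedacadecdcca$deacee
  rot[7] = edacadecdcca$deaceed
  rot[8] = dacadecdcca$deaceede
  rot[9] = acadecdcca$deaceeded
  rot[10] = cadecdcca$deaceededa
  rot[11] = adecdcca$deaceededac
  rot[12] = decdcca$deaceededaca
  rot[13] = ecdcca$deaceededacad
  rot[14] = cdcca$deaceededacade
  rot[15] = dcca$deaceededacadec
  rot[16] = cca$deaceededacadecd
  rot[17] = ca$deaceededacadecdc
  rot[18] = a$deaceededacadecdcc
  rot[19] = $deaceededacadecdcca
Sorted (with $ < everything):
  sorted[0] = $deaceededacadecdcca  (last char: 'a')
  sorted[1] = a$deaceededacadecdcc  (last char: 'c')
  sorted[2] = acadecdcca$deaceeded  (last char: 'd')
  sorted[3] = aceededacadecdcca$de  (last char: 'e')
  sorted[4] = adecdcca$deaceededac  (last char: 'c')
  sorted[5] = ca$deaceededacadecdc  (last char: 'c')
  sorted[6] = cadecdcca$deaceededa  (last char: 'a')
  sorted[7] = cca$deaceededacadecd  (last char: 'd')
  sorted[8] = cdcca$deaceededacade  (last char: 'e')
  sorted[9] = ceededacadecdcca$dea  (last char: 'a')
  sorted[10] = dacadecdcca$deaceede  (last char: 'e')
  sorted[11] = dcca$deaceededacadec  (last char: 'c')
  sorted[12] = deaceededacadecdcca$  (last char: '$')
  sorted[13] = decdcca$deaceededaca  (last char: 'a')
  sorted[14] = dedacadecdcca$deacee  (last char: 'e')
  sorted[15] = eaceededacadecdcca$d  (last char: 'd')
  sorted[16] = ecdcca$deaceededacad  (last char: 'd')
  sorted[17] = edacadecdcca$deaceed  (last char: 'd')
  sorted[18] = ededacadecdcca$deace  (last char: 'e')
  sorted[19] = eededacadecdcca$deac  (last char: 'c')
Last column: acdeccadeaec$aedddec
Original string S is at sorted index 12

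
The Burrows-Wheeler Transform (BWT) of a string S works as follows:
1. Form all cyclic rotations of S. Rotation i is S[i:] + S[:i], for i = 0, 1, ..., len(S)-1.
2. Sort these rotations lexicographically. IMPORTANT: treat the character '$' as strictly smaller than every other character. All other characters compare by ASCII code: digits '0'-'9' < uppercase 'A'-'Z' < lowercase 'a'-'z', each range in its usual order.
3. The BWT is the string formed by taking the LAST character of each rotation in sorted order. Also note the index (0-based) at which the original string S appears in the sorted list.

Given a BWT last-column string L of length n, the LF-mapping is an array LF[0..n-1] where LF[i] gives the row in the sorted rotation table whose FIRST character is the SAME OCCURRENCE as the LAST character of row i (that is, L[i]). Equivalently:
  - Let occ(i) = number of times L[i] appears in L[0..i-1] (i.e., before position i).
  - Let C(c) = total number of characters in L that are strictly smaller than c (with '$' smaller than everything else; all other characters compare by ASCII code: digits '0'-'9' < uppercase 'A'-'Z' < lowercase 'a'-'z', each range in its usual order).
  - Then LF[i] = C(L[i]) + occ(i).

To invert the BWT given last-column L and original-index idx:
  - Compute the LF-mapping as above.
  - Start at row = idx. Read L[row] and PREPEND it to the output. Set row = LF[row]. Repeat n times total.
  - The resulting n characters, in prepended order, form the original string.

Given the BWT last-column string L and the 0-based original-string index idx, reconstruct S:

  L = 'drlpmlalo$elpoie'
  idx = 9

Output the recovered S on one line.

LF mapping: 2 15 6 13 10 7 1 8 11 0 3 9 14 12 5 4
Walk LF starting at row 9, prepending L[row]:
  step 1: row=9, L[9]='$', prepend. Next row=LF[9]=0
  step 2: row=0, L[0]='d', prepend. Next row=LF[0]=2
  step 3: row=2, L[2]='l', prepend. Next row=LF[2]=6
  step 4: row=6, L[6]='a', prepend. Next row=LF[6]=1
  step 5: row=1, L[1]='r', prepend. Next row=LF[1]=15
  step 6: row=15, L[15]='e', prepend. Next row=LF[15]=4
  step 7: row=4, L[4]='m', prepend. Next row=LF[4]=10
  step 8: row=10, L[10]='e', prepend. Next row=LF[10]=3
  step 9: row=3, L[3]='p', prepend. Next row=LF[3]=13
  step 10: row=13, L[13]='o', prepend. Next row=LF[13]=12
  step 11: row=12, L[12]='p', prepend. Next row=LF[12]=14
  step 12: row=14, L[14]='i', prepend. Next row=LF[14]=5
  step 13: row=5, L[5]='l', prepend. Next row=LF[5]=7
  step 14: row=7, L[7]='l', prepend. Next row=LF[7]=8
  step 15: row=8, L[8]='o', prepend. Next row=LF[8]=11
  step 16: row=11, L[11]='l', prepend. Next row=LF[11]=9
Reversed output: lollipopemerald$

Answer: lollipopemerald$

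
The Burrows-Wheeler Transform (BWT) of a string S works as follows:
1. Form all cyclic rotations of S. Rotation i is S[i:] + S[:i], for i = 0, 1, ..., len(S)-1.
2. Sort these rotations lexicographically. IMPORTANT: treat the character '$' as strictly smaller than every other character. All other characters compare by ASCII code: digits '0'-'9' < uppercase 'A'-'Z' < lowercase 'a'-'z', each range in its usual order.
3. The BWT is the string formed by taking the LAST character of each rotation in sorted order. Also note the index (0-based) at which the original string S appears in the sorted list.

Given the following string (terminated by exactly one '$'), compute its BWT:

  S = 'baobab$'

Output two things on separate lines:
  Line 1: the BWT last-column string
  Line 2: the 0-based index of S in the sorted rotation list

Answer: bbbao$a
5

Derivation:
All 7 rotations (rotation i = S[i:]+S[:i]):
  rot[0] = baobab$
  rot[1] = aobab$b
  rot[2] = obab$ba
  rot[3] = bab$bao
  rot[4] = ab$baob
  rot[5] = b$baoba
  rot[6] = $baobab
Sorted (with $ < everything):
  sorted[0] = $baobab  (last char: 'b')
  sorted[1] = ab$baob  (last char: 'b')
  sorted[2] = aobab$b  (last char: 'b')
  sorted[3] = b$baoba  (last char: 'a')
  sorted[4] = bab$bao  (last char: 'o')
  sorted[5] = baobab$  (last char: '$')
  sorted[6] = obab$ba  (last char: 'a')
Last column: bbbao$a
Original string S is at sorted index 5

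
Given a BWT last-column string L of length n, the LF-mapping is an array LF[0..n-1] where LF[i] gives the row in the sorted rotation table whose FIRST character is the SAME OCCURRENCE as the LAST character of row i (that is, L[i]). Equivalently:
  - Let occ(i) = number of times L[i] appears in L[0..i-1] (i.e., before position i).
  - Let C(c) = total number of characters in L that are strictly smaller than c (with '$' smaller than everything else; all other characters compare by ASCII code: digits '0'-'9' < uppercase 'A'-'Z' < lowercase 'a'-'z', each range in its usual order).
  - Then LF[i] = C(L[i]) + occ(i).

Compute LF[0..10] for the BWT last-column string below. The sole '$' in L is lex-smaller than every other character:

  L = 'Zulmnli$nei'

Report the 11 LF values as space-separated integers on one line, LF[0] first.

Answer: 1 10 5 7 8 6 3 0 9 2 4

Derivation:
Char counts: '$':1, 'Z':1, 'e':1, 'i':2, 'l':2, 'm':1, 'n':2, 'u':1
C (first-col start): C('$')=0, C('Z')=1, C('e')=2, C('i')=3, C('l')=5, C('m')=7, C('n')=8, C('u')=10
L[0]='Z': occ=0, LF[0]=C('Z')+0=1+0=1
L[1]='u': occ=0, LF[1]=C('u')+0=10+0=10
L[2]='l': occ=0, LF[2]=C('l')+0=5+0=5
L[3]='m': occ=0, LF[3]=C('m')+0=7+0=7
L[4]='n': occ=0, LF[4]=C('n')+0=8+0=8
L[5]='l': occ=1, LF[5]=C('l')+1=5+1=6
L[6]='i': occ=0, LF[6]=C('i')+0=3+0=3
L[7]='$': occ=0, LF[7]=C('$')+0=0+0=0
L[8]='n': occ=1, LF[8]=C('n')+1=8+1=9
L[9]='e': occ=0, LF[9]=C('e')+0=2+0=2
L[10]='i': occ=1, LF[10]=C('i')+1=3+1=4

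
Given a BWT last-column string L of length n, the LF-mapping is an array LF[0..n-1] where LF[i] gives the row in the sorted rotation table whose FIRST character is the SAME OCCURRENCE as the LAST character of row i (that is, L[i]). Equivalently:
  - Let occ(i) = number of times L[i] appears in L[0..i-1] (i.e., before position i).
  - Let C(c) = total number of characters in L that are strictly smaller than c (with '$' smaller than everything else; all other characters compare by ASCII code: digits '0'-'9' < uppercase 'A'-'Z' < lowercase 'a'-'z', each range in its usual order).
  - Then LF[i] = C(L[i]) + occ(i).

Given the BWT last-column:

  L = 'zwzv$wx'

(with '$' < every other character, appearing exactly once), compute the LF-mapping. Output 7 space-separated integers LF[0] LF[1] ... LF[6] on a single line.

Answer: 5 2 6 1 0 3 4

Derivation:
Char counts: '$':1, 'v':1, 'w':2, 'x':1, 'z':2
C (first-col start): C('$')=0, C('v')=1, C('w')=2, C('x')=4, C('z')=5
L[0]='z': occ=0, LF[0]=C('z')+0=5+0=5
L[1]='w': occ=0, LF[1]=C('w')+0=2+0=2
L[2]='z': occ=1, LF[2]=C('z')+1=5+1=6
L[3]='v': occ=0, LF[3]=C('v')+0=1+0=1
L[4]='$': occ=0, LF[4]=C('$')+0=0+0=0
L[5]='w': occ=1, LF[5]=C('w')+1=2+1=3
L[6]='x': occ=0, LF[6]=C('x')+0=4+0=4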